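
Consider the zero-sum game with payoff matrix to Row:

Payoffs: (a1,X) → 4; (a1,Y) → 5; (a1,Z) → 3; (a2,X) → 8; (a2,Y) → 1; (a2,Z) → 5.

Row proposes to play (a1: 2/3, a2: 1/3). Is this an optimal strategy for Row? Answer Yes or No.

Yes

Against X this mix gives (2/3)·4 + (1/3)·8 = 16/3.
Against Y this mix gives (2/3)·5 + (1/3)·1 = 11/3.
Against Z this mix gives (2/3)·3 + (1/3)·5 = 11/3.
All of Column's active replies (Y, Z) yield 11/3, and no column does worse for Row. The mix makes Column indifferent and guarantees 11/3, so it is optimal.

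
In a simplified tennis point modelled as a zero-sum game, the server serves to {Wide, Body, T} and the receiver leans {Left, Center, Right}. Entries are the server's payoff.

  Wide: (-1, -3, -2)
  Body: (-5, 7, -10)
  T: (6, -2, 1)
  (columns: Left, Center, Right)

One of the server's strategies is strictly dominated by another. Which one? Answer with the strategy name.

T gives a strictly higher payoff than Wide against every column: 6 > -1, -2 > -3, 1 > -2.
So Wide is strictly dominated and the server never plays it.

Wide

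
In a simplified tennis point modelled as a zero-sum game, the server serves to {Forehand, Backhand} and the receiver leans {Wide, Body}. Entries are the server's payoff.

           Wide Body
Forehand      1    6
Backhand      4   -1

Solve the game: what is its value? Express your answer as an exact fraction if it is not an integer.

5/2

Row minima: Forehand → 1, Backhand → -1; maximin = 1.
Column maxima: Wide → 4, Body → 6; minimax = 4.
1 ≠ 4, so there is no saddle point; optimal play is mixed.
Let the server play Forehand with probability p. Expected payoff against Wide: 1p + 4(1−p) = −3p + 4; against Body: 6p + (-1)(1−p) = 7p − 1.
Setting these equal: −3p + 4 = 7p − 1 ⇒ −10p = -5 ⇒ p = 1/2, and the value is (-3)·(1/2) + 4 = 5/2.
For the receiver: with q = P(Wide), equating Forehand's and Backhand's payoffs gives −5q + 6 = 5q − 1 ⇒ q = 7/10.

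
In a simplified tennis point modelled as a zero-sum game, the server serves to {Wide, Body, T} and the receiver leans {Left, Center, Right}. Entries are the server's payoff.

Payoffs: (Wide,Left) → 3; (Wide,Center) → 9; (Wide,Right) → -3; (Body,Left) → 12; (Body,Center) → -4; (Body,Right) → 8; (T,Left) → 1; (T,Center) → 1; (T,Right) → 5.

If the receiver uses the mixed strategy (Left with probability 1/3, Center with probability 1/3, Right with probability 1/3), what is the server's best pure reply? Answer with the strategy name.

Expected payoff of Wide: (1/3)·3 + (1/3)·9 + (1/3)·(-3) = 3.
Expected payoff of Body: (1/3)·12 + (1/3)·(-4) + (1/3)·8 = 16/3.
Expected payoff of T: (1/3)·1 + (1/3)·1 + (1/3)·5 = 7/3.
The largest is 16/3, so the server's best response is Body.

Body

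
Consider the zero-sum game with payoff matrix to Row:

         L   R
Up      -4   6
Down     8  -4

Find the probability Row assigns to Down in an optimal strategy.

Row minima: Up → -4, Down → -4; maximin = -4.
Column maxima: L → 8, R → 6; minimax = 6.
-4 ≠ 6, so there is no saddle point; optimal play is mixed.
Let Row play Up with probability p. Expected payoff against L: (-4)p + 8(1−p) = −12p + 8; against R: 6p + (-4)(1−p) = 10p − 4.
Setting these equal: −12p + 8 = 10p − 4 ⇒ −22p = -12 ⇒ p = 6/11, and the value is (-12)·(6/11) + 8 = 16/11.
For Column: with q = P(L), equating Up's and Down's payoffs gives −10q + 6 = 12q − 4 ⇒ q = 5/11.

5/11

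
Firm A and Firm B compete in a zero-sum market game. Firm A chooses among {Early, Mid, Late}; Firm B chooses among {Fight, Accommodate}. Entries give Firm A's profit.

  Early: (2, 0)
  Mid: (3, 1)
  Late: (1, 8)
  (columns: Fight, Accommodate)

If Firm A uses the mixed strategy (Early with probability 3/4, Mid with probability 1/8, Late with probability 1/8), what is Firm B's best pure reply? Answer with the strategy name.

If Firm B plays Fight, Firm A's expected payoff is (3/4)·2 + (1/8)·3 + (1/8)·1 = 2.
If Firm B plays Accommodate, Firm A's expected payoff is (3/4)·0 + (1/8)·1 + (1/8)·8 = 9/8.
Firm B minimizes Firm A's payoff; the smallest is 9/8, so the best response is Accommodate.

Accommodate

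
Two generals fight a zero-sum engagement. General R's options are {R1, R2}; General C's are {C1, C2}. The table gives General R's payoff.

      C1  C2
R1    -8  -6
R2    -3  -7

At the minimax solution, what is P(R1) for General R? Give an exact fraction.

Row minima: R1 → -8, R2 → -7; maximin = -7.
Column maxima: C1 → -3, C2 → -6; minimax = -6.
-7 ≠ -6, so there is no saddle point; optimal play is mixed.
Let General R play R1 with probability p. Expected payoff against C1: (-8)p + (-3)(1−p) = −5p − 3; against C2: (-6)p + (-7)(1−p) = p − 7.
Setting these equal: −5p − 3 = p − 7 ⇒ −6p = -4 ⇒ p = 2/3, and the value is (-5)·(2/3) − 3 = -19/3.
For General C: with q = P(C1), equating R1's and R2's payoffs gives −2q − 6 = 4q − 7 ⇒ q = 1/6.

2/3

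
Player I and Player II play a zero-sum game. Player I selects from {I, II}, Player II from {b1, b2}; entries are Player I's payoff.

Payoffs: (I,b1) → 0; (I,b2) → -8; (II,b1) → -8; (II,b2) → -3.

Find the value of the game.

Row minima: I → -8, II → -8; maximin = -8.
Column maxima: b1 → 0, b2 → -3; minimax = -3.
-8 ≠ -3, so there is no saddle point; optimal play is mixed.
Let Player I play I with probability p. Expected payoff against b1: 0p + (-8)(1−p) = 8p − 8; against b2: (-8)p + (-3)(1−p) = −5p − 3.
Setting these equal: 8p − 8 = −5p − 3 ⇒ 13p = 5 ⇒ p = 5/13, and the value is (8)·(5/13) − 8 = -64/13.
For Player II: with q = P(b1), equating I's and II's payoffs gives 8q − 8 = −5q − 3 ⇒ q = 5/13.

-64/13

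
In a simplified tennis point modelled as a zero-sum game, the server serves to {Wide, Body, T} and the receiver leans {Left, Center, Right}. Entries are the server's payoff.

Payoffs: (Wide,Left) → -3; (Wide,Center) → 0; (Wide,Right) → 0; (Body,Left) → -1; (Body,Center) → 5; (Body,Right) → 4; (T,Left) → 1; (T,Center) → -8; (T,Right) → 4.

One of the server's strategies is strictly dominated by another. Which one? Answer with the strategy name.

Body gives a strictly higher payoff than Wide against every column: -1 > -3, 5 > 0, 4 > 0.
So Wide is strictly dominated and the server never plays it.

Wide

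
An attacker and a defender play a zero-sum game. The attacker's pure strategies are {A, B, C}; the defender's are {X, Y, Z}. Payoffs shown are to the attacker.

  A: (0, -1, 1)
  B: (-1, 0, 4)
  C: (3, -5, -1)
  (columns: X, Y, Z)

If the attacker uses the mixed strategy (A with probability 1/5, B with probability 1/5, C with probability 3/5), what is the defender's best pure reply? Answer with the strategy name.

If the defender plays X, the attacker's expected payoff is (1/5)·0 + (1/5)·(-1) + (3/5)·3 = 8/5.
If the defender plays Y, the attacker's expected payoff is (1/5)·(-1) + (1/5)·0 + (3/5)·(-5) = -16/5.
If the defender plays Z, the attacker's expected payoff is (1/5)·1 + (1/5)·4 + (3/5)·(-1) = 2/5.
The defender minimizes the attacker's payoff; the smallest is -16/5, so the best response is Y.

Y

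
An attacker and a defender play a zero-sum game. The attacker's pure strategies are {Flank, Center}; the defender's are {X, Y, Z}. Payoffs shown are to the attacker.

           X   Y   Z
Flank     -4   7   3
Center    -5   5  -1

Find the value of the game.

Row minima: Flank → -4, Center → -5; maximin = -4.
Column maxima: X → -4, Y → 7, Z → 3; minimax = -4.
Since maximin = minimax = -4, there is a saddle point and the value is -4.

-4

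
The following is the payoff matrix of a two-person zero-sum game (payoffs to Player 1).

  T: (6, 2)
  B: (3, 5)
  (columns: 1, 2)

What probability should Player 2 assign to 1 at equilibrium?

Row minima: T → 2, B → 3; maximin = 3.
Column maxima: 1 → 6, 2 → 5; minimax = 5.
3 ≠ 5, so there is no saddle point; optimal play is mixed.
Let Player 1 play T with probability p. Expected payoff against 1: 6p + 3(1−p) = 3p + 3; against 2: 2p + 5(1−p) = −3p + 5.
Setting these equal: 3p + 3 = −3p + 5 ⇒ 6p = 2 ⇒ p = 1/3, and the value is (3)·(1/3) + 3 = 4.
For Player 2: with q = P(1), equating T's and B's payoffs gives 4q + 2 = −2q + 5 ⇒ q = 1/2.

1/2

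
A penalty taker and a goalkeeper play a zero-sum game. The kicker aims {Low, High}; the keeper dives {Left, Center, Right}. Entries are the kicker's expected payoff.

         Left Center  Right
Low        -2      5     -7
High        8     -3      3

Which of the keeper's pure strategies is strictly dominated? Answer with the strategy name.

Right holds the kicker's payoff strictly below Left in every row: -7 < -2, 3 < 8.
So Left is strictly dominated for the keeper.

Left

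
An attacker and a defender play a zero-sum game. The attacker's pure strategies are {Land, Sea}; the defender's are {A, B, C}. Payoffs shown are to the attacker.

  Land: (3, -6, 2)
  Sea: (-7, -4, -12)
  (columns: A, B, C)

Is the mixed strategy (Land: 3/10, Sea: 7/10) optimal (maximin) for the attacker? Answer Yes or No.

No

Against A this mix gives (3/10)·3 + (7/10)·(-7) = -4.
Against B this mix gives (3/10)·(-6) + (7/10)·(-4) = -23/5.
Against C this mix gives (3/10)·2 + (7/10)·(-12) = -39/5.
The defender will play C, holding the attacker to -39/5. Shifting weight toward the row that does better against C would raise this floor (the equalizing mix achieves -5 against both C and B), so the proposed strategy is not optimal.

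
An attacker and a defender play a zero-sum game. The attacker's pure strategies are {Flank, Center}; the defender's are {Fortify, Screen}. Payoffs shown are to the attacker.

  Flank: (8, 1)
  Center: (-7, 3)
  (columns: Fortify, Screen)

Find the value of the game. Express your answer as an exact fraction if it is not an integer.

Row minima: Flank → 1, Center → -7; maximin = 1.
Column maxima: Fortify → 8, Screen → 3; minimax = 3.
1 ≠ 3, so there is no saddle point; optimal play is mixed.
Let the attacker play Flank with probability p. Expected payoff against Fortify: 8p + (-7)(1−p) = 15p − 7; against Screen: 1p + 3(1−p) = −2p + 3.
Setting these equal: 15p − 7 = −2p + 3 ⇒ 17p = 10 ⇒ p = 10/17, and the value is (15)·(10/17) − 7 = 31/17.
For the defender: with q = P(Fortify), equating Flank's and Center's payoffs gives 7q + 1 = −10q + 3 ⇒ q = 2/17.

31/17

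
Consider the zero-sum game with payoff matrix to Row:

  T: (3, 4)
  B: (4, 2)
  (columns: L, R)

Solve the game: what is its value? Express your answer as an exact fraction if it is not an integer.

10/3

Row minima: T → 3, B → 2; maximin = 3.
Column maxima: L → 4, R → 4; minimax = 4.
3 ≠ 4, so there is no saddle point; optimal play is mixed.
Let Row play T with probability p. Expected payoff against L: 3p + 4(1−p) = −p + 4; against R: 4p + 2(1−p) = 2p + 2.
Setting these equal: −p + 4 = 2p + 2 ⇒ −3p = -2 ⇒ p = 2/3, and the value is (-1)·(2/3) + 4 = 10/3.
For Column: with q = P(L), equating T's and B's payoffs gives −q + 4 = 2q + 2 ⇒ q = 2/3.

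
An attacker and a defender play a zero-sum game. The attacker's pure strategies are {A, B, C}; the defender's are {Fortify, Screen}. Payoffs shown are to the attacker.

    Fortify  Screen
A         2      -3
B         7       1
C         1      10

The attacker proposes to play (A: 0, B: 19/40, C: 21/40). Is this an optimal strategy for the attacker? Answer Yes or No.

Against Fortify this mix gives (19/40)·7 + (21/40)·1 = 77/20.
Against Screen this mix gives (19/40)·1 + (21/40)·10 = 229/40.
The defender will play Fortify, holding the attacker to 77/20. Shifting weight toward the row that does better against Fortify would raise this floor (the equalizing mix achieves 23/5 against both Fortify and Screen), so the proposed strategy is not optimal.

No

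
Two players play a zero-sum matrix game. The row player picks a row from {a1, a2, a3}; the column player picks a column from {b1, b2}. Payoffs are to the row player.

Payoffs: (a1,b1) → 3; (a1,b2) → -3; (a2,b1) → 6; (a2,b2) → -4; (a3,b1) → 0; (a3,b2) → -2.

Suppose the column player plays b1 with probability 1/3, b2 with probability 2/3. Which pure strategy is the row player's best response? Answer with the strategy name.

a2

Expected payoff of a1: (1/3)·3 + (2/3)·(-3) = -1.
Expected payoff of a2: (1/3)·6 + (2/3)·(-4) = -2/3.
Expected payoff of a3: (1/3)·0 + (2/3)·(-2) = -4/3.
The largest is -2/3, so the row player's best response is a2.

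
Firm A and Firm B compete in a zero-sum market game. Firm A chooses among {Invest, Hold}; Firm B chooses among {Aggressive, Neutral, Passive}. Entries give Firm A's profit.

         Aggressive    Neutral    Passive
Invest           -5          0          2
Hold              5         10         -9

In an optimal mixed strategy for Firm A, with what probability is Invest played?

2/3

Row minima: Invest → -5, Hold → -9; maximin = -5.
Column maxima: Aggressive → 5, Neutral → 10, Passive → 2; minimax = 2.
-5 ≠ 2, so there is no saddle point; optimal play is mixed.
Neutral is strictly dominated by Aggressive (it gives Firm A strictly more in every row), so Firm B never plays it.
On the remaining 2×2 (Invest, Hold vs Aggressive, Passive):
Let Firm A play Invest with probability p. Expected payoff against Aggressive: (-5)p + 5(1−p) = −10p + 5; against Passive: 2p + (-9)(1−p) = 11p − 9.
Setting these equal: −10p + 5 = 11p − 9 ⇒ −21p = -14 ⇒ p = 2/3, and the value is (-10)·(2/3) + 5 = -5/3.
For Firm B: with q = P(Aggressive), equating Invest's and Hold's payoffs gives −7q + 2 = 14q − 9 ⇒ q = 11/21.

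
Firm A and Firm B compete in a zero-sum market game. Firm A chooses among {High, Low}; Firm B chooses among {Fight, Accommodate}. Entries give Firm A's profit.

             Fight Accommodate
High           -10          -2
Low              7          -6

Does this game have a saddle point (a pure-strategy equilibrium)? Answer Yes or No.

No

Row minima: High → -10, Low → -6; maximin = -6.
Column maxima: Fight → 7, Accommodate → -2; minimax = -2.
-6 ≠ -2, so no pure-strategy equilibrium exists.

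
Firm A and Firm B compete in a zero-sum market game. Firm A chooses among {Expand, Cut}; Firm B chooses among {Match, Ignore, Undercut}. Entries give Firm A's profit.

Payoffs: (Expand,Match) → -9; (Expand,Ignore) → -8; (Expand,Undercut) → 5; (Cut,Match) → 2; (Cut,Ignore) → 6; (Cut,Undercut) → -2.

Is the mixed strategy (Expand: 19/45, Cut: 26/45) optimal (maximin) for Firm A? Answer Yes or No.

No

Against Match this mix gives (19/45)·(-9) + (26/45)·2 = -119/45.
Against Ignore this mix gives (19/45)·(-8) + (26/45)·6 = 4/45.
Against Undercut this mix gives (19/45)·5 + (26/45)·(-2) = 43/45.
Firm B will play Match, holding Firm A to -119/45. Shifting weight toward the row that does better against Match would raise this floor (the equalizing mix achieves -4/9 against both Match and Undercut), so the proposed strategy is not optimal.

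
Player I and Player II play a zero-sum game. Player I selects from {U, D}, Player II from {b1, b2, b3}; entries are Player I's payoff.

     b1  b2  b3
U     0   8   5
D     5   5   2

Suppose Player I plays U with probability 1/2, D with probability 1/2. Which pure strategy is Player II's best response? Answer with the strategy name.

b1

If Player II plays b1, Player I's expected payoff is (1/2)·0 + (1/2)·5 = 5/2.
If Player II plays b2, Player I's expected payoff is (1/2)·8 + (1/2)·5 = 13/2.
If Player II plays b3, Player I's expected payoff is (1/2)·5 + (1/2)·2 = 7/2.
Player II minimizes Player I's payoff; the smallest is 5/2, so the best response is b1.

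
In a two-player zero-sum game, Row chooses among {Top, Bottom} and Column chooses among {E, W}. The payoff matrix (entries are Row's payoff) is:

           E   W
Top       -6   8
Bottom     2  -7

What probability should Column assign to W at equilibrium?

Row minima: Top → -6, Bottom → -7; maximin = -6.
Column maxima: E → 2, W → 8; minimax = 2.
-6 ≠ 2, so there is no saddle point; optimal play is mixed.
Let Row play Top with probability p. Expected payoff against E: (-6)p + 2(1−p) = −8p + 2; against W: 8p + (-7)(1−p) = 15p − 7.
Setting these equal: −8p + 2 = 15p − 7 ⇒ −23p = -9 ⇒ p = 9/23, and the value is (-8)·(9/23) + 2 = -26/23.
For Column: with q = P(E), equating Top's and Bottom's payoffs gives −14q + 8 = 9q − 7 ⇒ q = 15/23.

8/23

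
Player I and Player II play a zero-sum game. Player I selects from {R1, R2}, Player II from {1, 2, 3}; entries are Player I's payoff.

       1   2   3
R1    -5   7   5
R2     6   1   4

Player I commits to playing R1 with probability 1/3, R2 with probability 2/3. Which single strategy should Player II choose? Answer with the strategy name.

If Player II plays 1, Player I's expected payoff is (1/3)·(-5) + (2/3)·6 = 7/3.
If Player II plays 2, Player I's expected payoff is (1/3)·7 + (2/3)·1 = 3.
If Player II plays 3, Player I's expected payoff is (1/3)·5 + (2/3)·4 = 13/3.
Player II minimizes Player I's payoff; the smallest is 7/3, so the best response is 1.

1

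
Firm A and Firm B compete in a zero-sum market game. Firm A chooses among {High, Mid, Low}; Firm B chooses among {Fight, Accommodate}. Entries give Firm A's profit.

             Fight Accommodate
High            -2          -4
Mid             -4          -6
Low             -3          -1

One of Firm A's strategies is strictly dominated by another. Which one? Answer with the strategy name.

Mid

High gives a strictly higher payoff than Mid against every column: -2 > -4, -4 > -6.
So Mid is strictly dominated and Firm A never plays it.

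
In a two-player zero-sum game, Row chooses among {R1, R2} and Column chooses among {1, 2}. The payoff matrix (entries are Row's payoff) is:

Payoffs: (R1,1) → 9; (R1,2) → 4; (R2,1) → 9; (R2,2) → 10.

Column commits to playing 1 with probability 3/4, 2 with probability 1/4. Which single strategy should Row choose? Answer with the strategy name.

R2

Expected payoff of R1: (3/4)·9 + (1/4)·4 = 31/4.
Expected payoff of R2: (3/4)·9 + (1/4)·10 = 37/4.
The largest is 37/4, so Row's best response is R2.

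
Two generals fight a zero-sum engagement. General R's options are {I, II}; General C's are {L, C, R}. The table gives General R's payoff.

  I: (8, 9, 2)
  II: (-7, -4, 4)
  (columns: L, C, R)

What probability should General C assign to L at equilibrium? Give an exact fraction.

Row minima: I → 2, II → -7; maximin = 2.
Column maxima: L → 8, C → 9, R → 4; minimax = 4.
2 ≠ 4, so there is no saddle point; optimal play is mixed.
C is strictly dominated by L (it gives General R strictly more in every row), so General C never plays it.
On the remaining 2×2 (I, II vs L, R):
Let General R play I with probability p. Expected payoff against L: 8p + (-7)(1−p) = 15p − 7; against R: 2p + 4(1−p) = −2p + 4.
Setting these equal: 15p − 7 = −2p + 4 ⇒ 17p = 11 ⇒ p = 11/17, and the value is (15)·(11/17) − 7 = 46/17.
For General C: with q = P(L), equating I's and II's payoffs gives 6q + 2 = −11q + 4 ⇒ q = 2/17.

2/17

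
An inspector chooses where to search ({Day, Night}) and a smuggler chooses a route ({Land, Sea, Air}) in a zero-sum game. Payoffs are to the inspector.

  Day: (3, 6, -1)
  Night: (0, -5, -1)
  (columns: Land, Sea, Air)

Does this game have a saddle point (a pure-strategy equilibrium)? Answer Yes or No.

Row minima: Day → -1, Night → -5; maximin = -1.
Column maxima: Land → 3, Sea → 6, Air → -1; minimax = -1.
maximin = minimax = -1, so a saddle point exists.

Yes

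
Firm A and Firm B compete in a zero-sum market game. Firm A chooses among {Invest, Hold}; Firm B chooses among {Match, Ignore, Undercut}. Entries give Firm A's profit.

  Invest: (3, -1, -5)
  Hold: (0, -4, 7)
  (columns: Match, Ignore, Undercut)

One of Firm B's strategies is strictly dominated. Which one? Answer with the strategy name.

Match

Ignore holds Firm A's payoff strictly below Match in every row: -1 < 3, -4 < 0.
So Match is strictly dominated for Firm B.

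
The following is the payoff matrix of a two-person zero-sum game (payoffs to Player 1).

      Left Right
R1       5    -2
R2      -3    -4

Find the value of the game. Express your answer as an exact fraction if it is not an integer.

-2

Row minima: R1 → -2, R2 → -4; maximin = -2.
Column maxima: Left → 5, Right → -2; minimax = -2.
Since maximin = minimax = -2, there is a saddle point and the value is -2.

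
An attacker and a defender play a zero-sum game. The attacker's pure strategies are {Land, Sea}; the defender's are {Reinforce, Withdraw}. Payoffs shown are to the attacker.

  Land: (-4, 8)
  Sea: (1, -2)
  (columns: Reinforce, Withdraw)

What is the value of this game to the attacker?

0

Row minima: Land → -4, Sea → -2; maximin = -2.
Column maxima: Reinforce → 1, Withdraw → 8; minimax = 1.
-2 ≠ 1, so there is no saddle point; optimal play is mixed.
Let the attacker play Land with probability p. Expected payoff against Reinforce: (-4)p + 1(1−p) = −5p + 1; against Withdraw: 8p + (-2)(1−p) = 10p − 2.
Setting these equal: −5p + 1 = 10p − 2 ⇒ −15p = -3 ⇒ p = 1/5, and the value is (-5)·(1/5) + 1 = 0.
For the defender: with q = P(Reinforce), equating Land's and Sea's payoffs gives −12q + 8 = 3q − 2 ⇒ q = 2/3.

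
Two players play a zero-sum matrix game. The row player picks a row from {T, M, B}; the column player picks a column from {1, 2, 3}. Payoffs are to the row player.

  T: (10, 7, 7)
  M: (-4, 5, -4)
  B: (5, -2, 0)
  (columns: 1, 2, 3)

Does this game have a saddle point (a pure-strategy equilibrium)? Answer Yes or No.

Yes

Row minima: T → 7, M → -4, B → -2; maximin = 7.
Column maxima: 1 → 10, 2 → 7, 3 → 7; minimax = 7.
maximin = minimax = 7, so a saddle point exists.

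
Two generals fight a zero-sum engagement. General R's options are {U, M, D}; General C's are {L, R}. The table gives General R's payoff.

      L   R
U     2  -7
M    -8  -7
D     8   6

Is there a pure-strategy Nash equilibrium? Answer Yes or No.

Row minima: U → -7, M → -8, D → 6; maximin = 6.
Column maxima: L → 8, R → 6; minimax = 6.
maximin = minimax = 6, so a saddle point exists.

Yes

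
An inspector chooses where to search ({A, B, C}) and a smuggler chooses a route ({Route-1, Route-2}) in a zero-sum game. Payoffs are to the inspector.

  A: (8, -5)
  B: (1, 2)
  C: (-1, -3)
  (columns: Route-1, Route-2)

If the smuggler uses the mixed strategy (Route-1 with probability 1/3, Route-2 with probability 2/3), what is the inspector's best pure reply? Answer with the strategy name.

Expected payoff of A: (1/3)·8 + (2/3)·(-5) = -2/3.
Expected payoff of B: (1/3)·1 + (2/3)·2 = 5/3.
Expected payoff of C: (1/3)·(-1) + (2/3)·(-3) = -7/3.
The largest is 5/3, so the inspector's best response is B.

B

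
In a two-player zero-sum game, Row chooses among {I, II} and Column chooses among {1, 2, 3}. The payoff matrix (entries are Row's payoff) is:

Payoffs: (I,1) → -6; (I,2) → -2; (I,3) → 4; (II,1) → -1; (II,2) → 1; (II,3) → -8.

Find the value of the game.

Row minima: I → -6, II → -8; maximin = -6.
Column maxima: 1 → -1, 2 → 1, 3 → 4; minimax = -1.
-6 ≠ -1, so there is no saddle point; optimal play is mixed.
2 is strictly dominated by 1 (it gives Row strictly more in every row), so Column never plays it.
On the remaining 2×2 (I, II vs 1, 3):
Let Row play I with probability p. Expected payoff against 1: (-6)p + (-1)(1−p) = −5p − 1; against 3: 4p + (-8)(1−p) = 12p − 8.
Setting these equal: −5p − 1 = 12p − 8 ⇒ −17p = -7 ⇒ p = 7/17, and the value is (-5)·(7/17) − 1 = -52/17.
For Column: with q = P(1), equating I's and II's payoffs gives −10q + 4 = 7q − 8 ⇒ q = 12/17.

-52/17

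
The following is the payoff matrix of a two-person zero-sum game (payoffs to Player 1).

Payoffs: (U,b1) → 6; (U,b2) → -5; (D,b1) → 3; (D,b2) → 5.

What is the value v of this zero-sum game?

Row minima: U → -5, D → 3; maximin = 3.
Column maxima: b1 → 6, b2 → 5; minimax = 5.
3 ≠ 5, so there is no saddle point; optimal play is mixed.
Let Player 1 play U with probability p. Expected payoff against b1: 6p + 3(1−p) = 3p + 3; against b2: (-5)p + 5(1−p) = −10p + 5.
Setting these equal: 3p + 3 = −10p + 5 ⇒ 13p = 2 ⇒ p = 2/13, and the value is (3)·(2/13) + 3 = 45/13.
For Player 2: with q = P(b1), equating U's and D's payoffs gives 11q − 5 = −2q + 5 ⇒ q = 10/13.

45/13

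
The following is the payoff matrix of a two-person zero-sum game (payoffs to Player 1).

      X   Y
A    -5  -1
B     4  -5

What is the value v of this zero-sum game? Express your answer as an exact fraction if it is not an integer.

Row minima: A → -5, B → -5; maximin = -5.
Column maxima: X → 4, Y → -1; minimax = -1.
-5 ≠ -1, so there is no saddle point; optimal play is mixed.
Let Player 1 play A with probability p. Expected payoff against X: (-5)p + 4(1−p) = −9p + 4; against Y: (-1)p + (-5)(1−p) = 4p − 5.
Setting these equal: −9p + 4 = 4p − 5 ⇒ −13p = -9 ⇒ p = 9/13, and the value is (-9)·(9/13) + 4 = -29/13.
For Player 2: with q = P(X), equating A's and B's payoffs gives −4q − 1 = 9q − 5 ⇒ q = 4/13.

-29/13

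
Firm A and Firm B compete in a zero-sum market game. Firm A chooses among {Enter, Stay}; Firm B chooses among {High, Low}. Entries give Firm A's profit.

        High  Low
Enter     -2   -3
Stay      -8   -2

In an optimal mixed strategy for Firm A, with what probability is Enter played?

6/7

Row minima: Enter → -3, Stay → -8; maximin = -3.
Column maxima: High → -2, Low → -2; minimax = -2.
-3 ≠ -2, so there is no saddle point; optimal play is mixed.
Let Firm A play Enter with probability p. Expected payoff against High: (-2)p + (-8)(1−p) = 6p − 8; against Low: (-3)p + (-2)(1−p) = −p − 2.
Setting these equal: 6p − 8 = −p − 2 ⇒ 7p = 6 ⇒ p = 6/7, and the value is (6)·(6/7) − 8 = -20/7.
For Firm B: with q = P(High), equating Enter's and Stay's payoffs gives q − 3 = −6q − 2 ⇒ q = 1/7.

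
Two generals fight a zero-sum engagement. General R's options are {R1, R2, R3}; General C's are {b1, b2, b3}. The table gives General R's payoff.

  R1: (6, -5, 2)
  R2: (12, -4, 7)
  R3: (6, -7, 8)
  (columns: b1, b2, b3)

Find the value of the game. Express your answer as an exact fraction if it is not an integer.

-4

Row minima: R1 → -5, R2 → -4, R3 → -7; maximin = -4.
Column maxima: b1 → 12, b2 → -4, b3 → 8; minimax = -4.
Since maximin = minimax = -4, there is a saddle point and the value is -4.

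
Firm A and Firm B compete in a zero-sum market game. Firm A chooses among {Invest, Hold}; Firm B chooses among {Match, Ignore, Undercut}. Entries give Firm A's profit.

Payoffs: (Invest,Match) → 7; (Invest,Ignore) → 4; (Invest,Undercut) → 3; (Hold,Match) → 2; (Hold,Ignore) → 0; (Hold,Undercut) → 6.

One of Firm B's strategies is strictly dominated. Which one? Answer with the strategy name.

Ignore holds Firm A's payoff strictly below Match in every row: 4 < 7, 0 < 2.
So Match is strictly dominated for Firm B.

Match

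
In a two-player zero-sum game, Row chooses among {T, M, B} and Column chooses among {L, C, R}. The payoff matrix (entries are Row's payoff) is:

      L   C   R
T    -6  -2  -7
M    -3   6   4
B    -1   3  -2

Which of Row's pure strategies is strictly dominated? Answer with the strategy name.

M gives a strictly higher payoff than T against every column: -3 > -6, 6 > -2, 4 > -7.
So T is strictly dominated and Row never plays it.

T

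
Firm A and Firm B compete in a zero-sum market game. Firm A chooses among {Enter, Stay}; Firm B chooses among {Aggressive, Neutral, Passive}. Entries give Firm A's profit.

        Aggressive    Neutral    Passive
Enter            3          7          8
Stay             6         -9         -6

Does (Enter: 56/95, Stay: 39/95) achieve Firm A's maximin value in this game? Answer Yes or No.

No

Against Aggressive this mix gives (56/95)·3 + (39/95)·6 = 402/95.
Against Neutral this mix gives (56/95)·7 + (39/95)·(-9) = 41/95.
Against Passive this mix gives (56/95)·8 + (39/95)·(-6) = 214/95.
Firm B will play Neutral, holding Firm A to 41/95. Shifting weight toward the row that does better against Neutral would raise this floor (the equalizing mix achieves 69/19 against both Neutral and Aggressive), so the proposed strategy is not optimal.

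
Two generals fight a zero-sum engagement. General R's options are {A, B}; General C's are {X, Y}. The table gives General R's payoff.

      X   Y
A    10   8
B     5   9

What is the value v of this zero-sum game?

25/3

Row minima: A → 8, B → 5; maximin = 8.
Column maxima: X → 10, Y → 9; minimax = 9.
8 ≠ 9, so there is no saddle point; optimal play is mixed.
Let General R play A with probability p. Expected payoff against X: 10p + 5(1−p) = 5p + 5; against Y: 8p + 9(1−p) = −p + 9.
Setting these equal: 5p + 5 = −p + 9 ⇒ 6p = 4 ⇒ p = 2/3, and the value is (5)·(2/3) + 5 = 25/3.
For General C: with q = P(X), equating A's and B's payoffs gives 2q + 8 = −4q + 9 ⇒ q = 1/6.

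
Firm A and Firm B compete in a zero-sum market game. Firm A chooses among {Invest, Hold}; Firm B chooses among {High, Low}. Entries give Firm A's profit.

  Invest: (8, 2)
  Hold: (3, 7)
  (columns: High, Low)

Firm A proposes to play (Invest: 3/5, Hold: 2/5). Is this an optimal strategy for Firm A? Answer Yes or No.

Against High this mix gives (3/5)·8 + (2/5)·3 = 6.
Against Low this mix gives (3/5)·2 + (2/5)·7 = 4.
Firm B will play Low, holding Firm A to 4. Shifting weight toward the row that does better against Low would raise this floor (the equalizing mix achieves 5 against both Low and High), so the proposed strategy is not optimal.

No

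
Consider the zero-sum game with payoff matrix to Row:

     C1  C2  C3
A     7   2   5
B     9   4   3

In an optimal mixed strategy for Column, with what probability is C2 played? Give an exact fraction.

Row minima: A → 2, B → 3; maximin = 3.
Column maxima: C1 → 9, C2 → 4, C3 → 5; minimax = 4.
3 ≠ 4, so there is no saddle point; optimal play is mixed.
C1 is strictly dominated by C2 (it gives Row strictly more in every row), so Column never plays it.
On the remaining 2×2 (A, B vs C2, C3):
Let Row play A with probability p. Expected payoff against C2: 2p + 4(1−p) = −2p + 4; against C3: 5p + 3(1−p) = 2p + 3.
Setting these equal: −2p + 4 = 2p + 3 ⇒ −4p = -1 ⇒ p = 1/4, and the value is (-2)·(1/4) + 4 = 7/2.
For Column: with q = P(C2), equating A's and B's payoffs gives −3q + 5 = q + 3 ⇒ q = 1/2.

1/2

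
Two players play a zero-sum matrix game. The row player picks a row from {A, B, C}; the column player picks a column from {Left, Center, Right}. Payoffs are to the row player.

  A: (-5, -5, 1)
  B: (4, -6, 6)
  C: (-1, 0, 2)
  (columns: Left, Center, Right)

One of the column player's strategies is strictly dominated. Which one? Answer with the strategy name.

Right

Left holds the row player's payoff strictly below Right in every row: -5 < 1, 4 < 6, -1 < 2.
So Right is strictly dominated for the column player.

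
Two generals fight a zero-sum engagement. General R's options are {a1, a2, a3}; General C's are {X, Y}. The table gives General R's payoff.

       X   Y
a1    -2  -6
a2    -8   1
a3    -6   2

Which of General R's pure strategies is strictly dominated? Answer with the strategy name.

a2

a3 gives a strictly higher payoff than a2 against every column: -6 > -8, 2 > 1.
So a2 is strictly dominated and General R never plays it.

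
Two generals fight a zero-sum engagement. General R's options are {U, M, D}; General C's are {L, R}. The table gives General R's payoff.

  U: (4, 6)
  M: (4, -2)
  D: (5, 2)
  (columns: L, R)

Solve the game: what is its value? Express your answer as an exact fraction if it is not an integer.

Row minima: U → 4, M → -2, D → 2; maximin = 4.
Column maxima: L → 5, R → 6; minimax = 5.
4 ≠ 5, so there is no saddle point; optimal play is mixed.
M is strictly dominated by D, so General R never plays it.
On the remaining 2×2 (U, D vs L, R):
Let General R play U with probability p. Expected payoff against L: 4p + 5(1−p) = −p + 5; against R: 6p + 2(1−p) = 4p + 2.
Setting these equal: −p + 5 = 4p + 2 ⇒ −5p = -3 ⇒ p = 3/5, and the value is (-1)·(3/5) + 5 = 22/5.
For General C: with q = P(L), equating U's and D's payoffs gives −2q + 6 = 3q + 2 ⇒ q = 4/5.

22/5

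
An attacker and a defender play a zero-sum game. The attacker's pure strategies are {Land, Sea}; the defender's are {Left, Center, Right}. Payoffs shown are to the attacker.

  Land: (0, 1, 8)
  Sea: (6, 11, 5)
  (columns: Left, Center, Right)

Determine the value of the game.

16/3

Row minima: Land → 0, Sea → 5; maximin = 5.
Column maxima: Left → 6, Center → 11, Right → 8; minimax = 6.
5 ≠ 6, so there is no saddle point; optimal play is mixed.
Center is strictly dominated by Left (it gives the attacker strictly more in every row), so the defender never plays it.
On the remaining 2×2 (Land, Sea vs Left, Right):
Let the attacker play Land with probability p. Expected payoff against Left: 0p + 6(1−p) = −6p + 6; against Right: 8p + 5(1−p) = 3p + 5.
Setting these equal: −6p + 6 = 3p + 5 ⇒ −9p = -1 ⇒ p = 1/9, and the value is (-6)·(1/9) + 6 = 16/3.
For the defender: with q = P(Left), equating Land's and Sea's payoffs gives −8q + 8 = q + 5 ⇒ q = 1/3.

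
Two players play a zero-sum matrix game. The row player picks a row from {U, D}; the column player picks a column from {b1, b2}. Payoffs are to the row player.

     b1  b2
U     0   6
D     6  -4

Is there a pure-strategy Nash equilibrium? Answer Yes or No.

No

Row minima: U → 0, D → -4; maximin = 0.
Column maxima: b1 → 6, b2 → 6; minimax = 6.
0 ≠ 6, so no pure-strategy equilibrium exists.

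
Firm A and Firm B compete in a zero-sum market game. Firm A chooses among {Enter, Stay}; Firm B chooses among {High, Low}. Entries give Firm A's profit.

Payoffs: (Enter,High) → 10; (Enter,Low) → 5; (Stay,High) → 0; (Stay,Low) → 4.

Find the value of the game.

5

Row minima: Enter → 5, Stay → 0; maximin = 5.
Column maxima: High → 10, Low → 5; minimax = 5.
Since maximin = minimax = 5, there is a saddle point and the value is 5.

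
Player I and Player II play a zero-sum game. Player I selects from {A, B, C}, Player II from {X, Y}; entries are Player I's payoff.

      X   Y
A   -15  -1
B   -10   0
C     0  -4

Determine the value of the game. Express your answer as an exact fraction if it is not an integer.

-20/7

Row minima: A → -15, B → -10, C → -4; maximin = -4.
Column maxima: X → 0, Y → 0; minimax = 0.
-4 ≠ 0, so there is no saddle point; optimal play is mixed.
A is strictly dominated by B, so Player I never plays it.
On the remaining 2×2 (B, C vs X, Y):
Let Player I play B with probability p. Expected payoff against X: (-10)p + 0(1−p) = −10p; against Y: 0p + (-4)(1−p) = 4p − 4.
Setting these equal: −10p = 4p − 4 ⇒ −14p = -4 ⇒ p = 2/7, and the value is (-10)·(2/7) = -20/7.
For Player II: with q = P(X), equating B's and C's payoffs gives −10q = 4q − 4 ⇒ q = 2/7.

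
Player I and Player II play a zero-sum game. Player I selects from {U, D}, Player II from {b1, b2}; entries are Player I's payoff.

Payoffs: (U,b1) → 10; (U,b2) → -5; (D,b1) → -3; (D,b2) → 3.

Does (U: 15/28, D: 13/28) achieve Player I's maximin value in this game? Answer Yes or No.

No

Against b1 this mix gives (15/28)·10 + (13/28)·(-3) = 111/28.
Against b2 this mix gives (15/28)·(-5) + (13/28)·3 = -9/7.
Player II will play b2, holding Player I to -9/7. Shifting weight toward the row that does better against b2 would raise this floor (the equalizing mix achieves 5/7 against both b2 and b1), so the proposed strategy is not optimal.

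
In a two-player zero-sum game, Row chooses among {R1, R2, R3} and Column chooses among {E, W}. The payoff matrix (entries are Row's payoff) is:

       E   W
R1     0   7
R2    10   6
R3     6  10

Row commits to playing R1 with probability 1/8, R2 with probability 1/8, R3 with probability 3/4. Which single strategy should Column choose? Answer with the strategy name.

E

If Column plays E, Row's expected payoff is (1/8)·0 + (1/8)·10 + (3/4)·6 = 23/4.
If Column plays W, Row's expected payoff is (1/8)·7 + (1/8)·6 + (3/4)·10 = 73/8.
Column minimizes Row's payoff; the smallest is 23/4, so the best response is E.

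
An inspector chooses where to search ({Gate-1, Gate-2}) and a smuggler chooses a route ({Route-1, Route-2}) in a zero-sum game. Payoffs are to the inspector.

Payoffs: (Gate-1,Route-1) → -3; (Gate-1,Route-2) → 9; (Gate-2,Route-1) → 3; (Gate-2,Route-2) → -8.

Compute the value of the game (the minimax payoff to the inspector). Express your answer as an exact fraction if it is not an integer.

Row minima: Gate-1 → -3, Gate-2 → -8; maximin = -3.
Column maxima: Route-1 → 3, Route-2 → 9; minimax = 3.
-3 ≠ 3, so there is no saddle point; optimal play is mixed.
Let the inspector play Gate-1 with probability p. Expected payoff against Route-1: (-3)p + 3(1−p) = −6p + 3; against Route-2: 9p + (-8)(1−p) = 17p − 8.
Setting these equal: −6p + 3 = 17p − 8 ⇒ −23p = -11 ⇒ p = 11/23, and the value is (-6)·(11/23) + 3 = 3/23.
For the smuggler: with q = P(Route-1), equating Gate-1's and Gate-2's payoffs gives −12q + 9 = 11q − 8 ⇒ q = 17/23.

3/23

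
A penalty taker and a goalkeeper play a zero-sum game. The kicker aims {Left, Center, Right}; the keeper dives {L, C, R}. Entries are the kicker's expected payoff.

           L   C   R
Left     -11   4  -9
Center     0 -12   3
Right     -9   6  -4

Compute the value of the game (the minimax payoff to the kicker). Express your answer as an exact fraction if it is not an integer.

Row minima: Left → -11, Center → -12, Right → -9; maximin = -9.
Column maxima: L → 0, C → 6, R → 3; minimax = 0.
-9 ≠ 0, so there is no saddle point; optimal play is mixed.
Left is strictly dominated by Right, so the kicker never plays it.
R is strictly dominated by L (it gives the kicker strictly more in every row), so the keeper never plays it.
On the remaining 2×2 (Center, Right vs L, C):
Let the kicker play Center with probability p. Expected payoff against L: 0p + (-9)(1−p) = 9p − 9; against C: (-12)p + 6(1−p) = −18p + 6.
Setting these equal: 9p − 9 = −18p + 6 ⇒ 27p = 15 ⇒ p = 5/9, and the value is (9)·(5/9) − 9 = -4.
For the keeper: with q = P(L), equating Center's and Right's payoffs gives 12q − 12 = −15q + 6 ⇒ q = 2/3.

-4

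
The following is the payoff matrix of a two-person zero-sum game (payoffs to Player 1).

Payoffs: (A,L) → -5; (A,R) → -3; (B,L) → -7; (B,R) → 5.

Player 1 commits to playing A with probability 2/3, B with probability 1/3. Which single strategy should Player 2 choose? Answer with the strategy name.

If Player 2 plays L, Player 1's expected payoff is (2/3)·(-5) + (1/3)·(-7) = -17/3.
If Player 2 plays R, Player 1's expected payoff is (2/3)·(-3) + (1/3)·5 = -1/3.
Player 2 minimizes Player 1's payoff; the smallest is -17/3, so the best response is L.

L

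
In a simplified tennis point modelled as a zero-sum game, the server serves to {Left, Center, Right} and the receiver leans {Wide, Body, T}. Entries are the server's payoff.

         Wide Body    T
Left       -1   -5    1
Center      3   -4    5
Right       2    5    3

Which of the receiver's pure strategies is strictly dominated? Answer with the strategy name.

Wide holds the server's payoff strictly below T in every row: -1 < 1, 3 < 5, 2 < 3.
So T is strictly dominated for the receiver.

T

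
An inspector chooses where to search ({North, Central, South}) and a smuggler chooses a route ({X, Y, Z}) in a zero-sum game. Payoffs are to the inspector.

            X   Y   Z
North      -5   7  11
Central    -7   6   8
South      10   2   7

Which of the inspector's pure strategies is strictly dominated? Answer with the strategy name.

Central

North gives a strictly higher payoff than Central against every column: -5 > -7, 7 > 6, 11 > 8.
So Central is strictly dominated and the inspector never plays it.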